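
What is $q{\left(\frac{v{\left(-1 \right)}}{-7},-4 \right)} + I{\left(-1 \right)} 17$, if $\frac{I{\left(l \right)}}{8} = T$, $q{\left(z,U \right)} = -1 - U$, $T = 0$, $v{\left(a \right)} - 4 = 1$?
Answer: $3$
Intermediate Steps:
$v{\left(a \right)} = 5$ ($v{\left(a \right)} = 4 + 1 = 5$)
$I{\left(l \right)} = 0$ ($I{\left(l \right)} = 8 \cdot 0 = 0$)
$q{\left(\frac{v{\left(-1 \right)}}{-7},-4 \right)} + I{\left(-1 \right)} 17 = \left(-1 - -4\right) + 0 \cdot 17 = \left(-1 + 4\right) + 0 = 3 + 0 = 3$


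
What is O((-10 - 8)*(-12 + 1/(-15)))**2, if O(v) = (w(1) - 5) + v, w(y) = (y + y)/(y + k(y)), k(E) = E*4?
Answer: 1129969/25 ≈ 45199.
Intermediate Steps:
k(E) = 4*E
w(y) = 2/5 (w(y) = (y + y)/(y + 4*y) = (2*y)/((5*y)) = (2*y)*(1/(5*y)) = 2/5)
O(v) = -23/5 + v (O(v) = (2/5 - 5) + v = -23/5 + v)
O((-10 - 8)*(-12 + 1/(-15)))**2 = (-23/5 + (-10 - 8)*(-12 + 1/(-15)))**2 = (-23/5 - 18*(-12 - 1/15))**2 = (-23/5 - 18*(-181/15))**2 = (-23/5 + 1086/5)**2 = (1063/5)**2 = 1129969/25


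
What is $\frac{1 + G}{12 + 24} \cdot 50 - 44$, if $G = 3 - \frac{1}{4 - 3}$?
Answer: $- \frac{239}{6} \approx -39.833$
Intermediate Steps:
$G = 2$ ($G = 3 - 1^{-1} = 3 - 1 = 2$)
$\frac{1 + G}{12 + 24} \cdot 50 - 44 = \frac{1 + 2}{12 + 24} \cdot 50 - 44 = \frac{3}{36} \cdot 50 - 44 = 3 \cdot \frac{1}{36} \cdot 50 - 44 = \frac{1}{12} \cdot 50 - 44 = \frac{25}{6} - 44 = - \frac{239}{6}$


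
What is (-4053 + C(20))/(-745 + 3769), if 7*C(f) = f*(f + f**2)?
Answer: -317/336 ≈ -0.94345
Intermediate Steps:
C(f) = f*(f + f**2)/7 (C(f) = (f*(f + f**2))/7 = f*(f + f**2)/7)
(-4053 + C(20))/(-745 + 3769) = (-4053 + (1/7)*20**2*(1 + 20))/(-745 + 3769) = (-4053 + (1/7)*400*21)/3024 = (-4053 + 1200)*(1/3024) = -2853*1/3024 = -317/336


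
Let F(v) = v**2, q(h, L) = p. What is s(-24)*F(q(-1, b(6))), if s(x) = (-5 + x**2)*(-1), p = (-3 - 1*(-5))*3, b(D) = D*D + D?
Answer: -20556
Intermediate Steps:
b(D) = D + D**2 (b(D) = D**2 + D = D + D**2)
p = 6 (p = (-3 + 5)*3 = 2*3 = 6)
q(h, L) = 6
s(x) = 5 - x**2
s(-24)*F(q(-1, b(6))) = (5 - 1*(-24)**2)*6**2 = (5 - 1*576)*36 = (5 - 576)*36 = -571*36 = -20556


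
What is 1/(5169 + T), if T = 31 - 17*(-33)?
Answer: 1/5761 ≈ 0.00017358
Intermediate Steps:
T = 592 (T = 31 + 561 = 592)
1/(5169 + T) = 1/(5169 + 592) = 1/5761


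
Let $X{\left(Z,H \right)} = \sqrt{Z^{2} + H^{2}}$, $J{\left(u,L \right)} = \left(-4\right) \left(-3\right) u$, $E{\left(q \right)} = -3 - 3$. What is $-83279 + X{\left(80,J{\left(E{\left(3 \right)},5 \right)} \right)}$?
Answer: $-83279 + 8 \sqrt{181} \approx -83171.0$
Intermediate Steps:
$E{\left(q \right)} = -6$
$J{\left(u,L \right)} = 12 u$
$X{\left(Z,H \right)} = \sqrt{H^{2} + Z^{2}}$
$-83279 + X{\left(80,J{\left(E{\left(3 \right)},5 \right)} \right)} = -83279 + \sqrt{\left(12 \left(-6\right)\right)^{2} + 80^{2}} = -83279 + \sqrt{\left(-72\right)^{2} + 6400} = -83279 + \sqrt{5184 + 6400} = -83279 + \sqrt{11584} = -83279 + 8 \sqrt{181}$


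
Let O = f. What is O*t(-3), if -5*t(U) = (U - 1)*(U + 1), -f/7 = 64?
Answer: 3584/5 ≈ 716.80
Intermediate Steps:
f = -448 (f = -7*64 = -448)
O = -448
t(U) = -(1 + U)*(-1 + U)/5 (t(U) = -(U - 1)*(U + 1)/5 = -(-1 + U)*(1 + U)/5 = -(1 + U)*(-1 + U)/5)
O*t(-3) = -448*(⅕ - ⅕*(-3)²) = -448*(⅕ - ⅕*9) = -448*(⅕ - 9/5) = -448*(-8/5) = 3584/5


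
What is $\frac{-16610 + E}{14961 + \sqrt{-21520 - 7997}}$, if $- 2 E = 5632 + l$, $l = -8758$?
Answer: $- \frac{75039389}{74620346} + \frac{15047 i \sqrt{29517}}{223861038} \approx -1.0056 + 0.011548 i$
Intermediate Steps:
$E = 1563$ ($E = - \frac{5632 - 8758}{2} = \left(- \frac{1}{2}\right) \left(-3126\right) = 1563$)
$\frac{-16610 + E}{14961 + \sqrt{-21520 - 7997}} = \frac{-16610 + 1563}{14961 + \sqrt{-21520 - 7997}} = - \frac{15047}{14961 + \sqrt{-29517}} = - \frac{15047}{14961 + i \sqrt{29517}}$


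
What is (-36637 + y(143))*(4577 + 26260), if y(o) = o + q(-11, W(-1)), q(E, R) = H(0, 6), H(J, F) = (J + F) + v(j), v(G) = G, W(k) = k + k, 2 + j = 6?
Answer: -1125057108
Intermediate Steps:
j = 4 (j = -2 + 6 = 4)
W(k) = 2*k
H(J, F) = 4 + F + J (H(J, F) = (J + F) + 4 = (F + J) + 4 = 4 + F + J)
q(E, R) = 10 (q(E, R) = 4 + 6 + 0 = 10)
y(o) = 10 + o (y(o) = o + 10 = 10 + o)
(-36637 + y(143))*(4577 + 26260) = (-36637 + (10 + 143))*(4577 + 26260) = (-36637 + 153)*30837 = -36484*30837 = -1125057108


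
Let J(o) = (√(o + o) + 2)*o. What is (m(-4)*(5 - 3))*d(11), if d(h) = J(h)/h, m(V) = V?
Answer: -16 - 8*√22 ≈ -53.523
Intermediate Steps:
J(o) = o*(2 + √2*√o) (J(o) = (√(2*o) + 2)*o = (√2*√o + 2)*o = (2 + √2*√o)*o = o*(2 + √2*√o))
d(h) = (2*h + √2*h^(3/2))/h
(m(-4)*(5 - 3))*d(11) = (-4*(5 - 3))*(2 + √2*√11) = (-4*2)*(2 + √22) = -8*(2 + √22) = -16 - 8*√22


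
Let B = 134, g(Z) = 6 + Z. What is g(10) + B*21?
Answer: 2830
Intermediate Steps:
g(10) + B*21 = (6 + 10) + 134*21 = 16 + 2814 = 2830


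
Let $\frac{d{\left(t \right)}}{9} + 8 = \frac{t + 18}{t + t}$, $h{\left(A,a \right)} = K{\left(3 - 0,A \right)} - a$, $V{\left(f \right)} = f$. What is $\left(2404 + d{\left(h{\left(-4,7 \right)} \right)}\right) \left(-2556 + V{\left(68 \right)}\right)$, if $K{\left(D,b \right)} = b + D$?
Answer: $-5788021$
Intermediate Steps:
$K{\left(D,b \right)} = D + b$
$h{\left(A,a \right)} = 3 + A - a$ ($h{\left(A,a \right)} = \left(\left(3 - 0\right) + A\right) - a = \left(\left(3 + 0\right) + A\right) - a = \left(3 + A\right) - a = 3 + A - a$)
$d{\left(t \right)} = -72 + \frac{9 \left(18 + t\right)}{2 t}$ ($d{\left(t \right)} = -72 + 9 \frac{t + 18}{t + t} = -72 + 9 \frac{18 + t}{2 t} = -72 + \frac{9 \left(18 + t\right)}{2 t}$)
$\left(2404 + d{\left(h{\left(-4,7 \right)} \right)}\right) \left(-2556 + V{\left(68 \right)}\right) = \left(2404 - \left(\frac{135}{2} - \frac{81}{3 - 4 - 7}\right)\right) \left(-2556 + 68\right) = \left(2404 - \left(\frac{135}{2} - \frac{81}{3 - 4 - 7}\right)\right) \left(-2488\right) = \left(2404 - \left(\frac{135}{2} - \frac{81}{-8}\right)\right) \left(-2488\right) = \left(2404 + \left(- \frac{135}{2} + 81 \left(- \frac{1}{8}\right)\right)\right) \left(-2488\right) = \left(2404 - \frac{621}{8}\right) \left(-2488\right) = \frac{18611}{8} \left(-2488\right) = -5788021$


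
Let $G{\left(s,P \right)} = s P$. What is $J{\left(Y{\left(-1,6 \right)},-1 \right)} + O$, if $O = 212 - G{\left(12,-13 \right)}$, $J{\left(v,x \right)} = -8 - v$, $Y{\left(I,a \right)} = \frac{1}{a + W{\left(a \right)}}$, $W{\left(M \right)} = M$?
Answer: $\frac{4319}{12} \approx 359.92$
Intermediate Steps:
$G{\left(s,P \right)} = P s$
$Y{\left(I,a \right)} = \frac{1}{2 a}$ ($Y{\left(I,a \right)} = \frac{1}{a + a} = \frac{1}{2 a}$)
$O = 368$ ($O = 212 - \left(-13\right) 12 = 212 - -156 = 212 + 156 = 368$)
$J{\left(Y{\left(-1,6 \right)},-1 \right)} + O = \left(-8 - \frac{1}{2 \cdot 6}\right) + 368 = \left(-8 - \frac{1}{2} \cdot \frac{1}{6}\right) + 368 = \left(-8 - \frac{1}{12}\right) + 368 = - \frac{97}{12} + 368 = \frac{4319}{12}$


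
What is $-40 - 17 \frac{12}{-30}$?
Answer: $- \frac{166}{5} \approx -33.2$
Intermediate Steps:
$-40 - 17 \frac{12}{-30} = -40 - 17 \cdot 12 \left(- \frac{1}{30}\right) = -40 - - \frac{34}{5} = -40 + \frac{34}{5} = - \frac{166}{5}$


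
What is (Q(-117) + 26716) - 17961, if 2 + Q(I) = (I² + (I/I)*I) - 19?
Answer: 22306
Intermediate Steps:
Q(I) = -21 + I + I² (Q(I) = -2 + ((I² + (I/I)*I) - 19) = -2 + ((I² + 1*I) - 19) = -2 + ((I² + I) - 19) = -2 + ((I + I²) - 19) = -2 + (-19 + I + I²) = -21 + I + I²)
(Q(-117) + 26716) - 17961 = ((-21 - 117 + (-117)²) + 26716) - 17961 = ((-21 - 117 + 13689) + 26716) - 17961 = (13551 + 26716) - 17961 = 40267 - 17961 = 22306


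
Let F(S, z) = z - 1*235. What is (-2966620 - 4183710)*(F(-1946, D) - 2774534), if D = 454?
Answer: 19837267773950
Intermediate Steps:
F(S, z) = -235 + z (F(S, z) = z - 235 = -235 + z)
(-2966620 - 4183710)*(F(-1946, D) - 2774534) = (-2966620 - 4183710)*((-235 + 454) - 2774534) = -7150330*(219 - 2774534) = -7150330*(-2774315) = 19837267773950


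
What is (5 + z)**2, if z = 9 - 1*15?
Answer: 1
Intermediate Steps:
z = -6 (z = 9 - 15 = -6)
(5 + z)**2 = (5 - 6)**2 = (-1)**2 = 1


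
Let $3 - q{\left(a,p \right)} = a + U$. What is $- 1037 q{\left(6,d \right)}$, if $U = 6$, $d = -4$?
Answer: $9333$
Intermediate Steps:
$q{\left(a,p \right)} = -3 - a$ ($q{\left(a,p \right)} = 3 - \left(a + 6\right) = 3 - \left(6 + a\right) = -3 - a$)
$- 1037 q{\left(6,d \right)} = - 1037 \left(-3 - 6\right) = \left(-1037\right) \left(-9\right) = 9333$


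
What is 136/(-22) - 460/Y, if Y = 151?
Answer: -15328/1661 ≈ -9.2282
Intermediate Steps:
136/(-22) - 460/Y = 136/(-22) - 460/151 = 136*(-1/22) - 460*1/151 = -68/11 - 460/151 = -15328/1661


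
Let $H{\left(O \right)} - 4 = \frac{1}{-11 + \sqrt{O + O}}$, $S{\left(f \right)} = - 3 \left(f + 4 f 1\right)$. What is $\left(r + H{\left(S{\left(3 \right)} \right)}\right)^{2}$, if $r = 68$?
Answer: $\frac{159121 i + 341712 \sqrt{10}}{31 i + 66 \sqrt{10}} \approx 5176.5 - 6.4697 i$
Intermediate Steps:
$S{\left(f \right)} = - 15 f$ ($S{\left(f \right)} = - 3 \left(f + 4 f\right) = - 3 \cdot 5 f = - 15 f$)
$H{\left(O \right)} = 4 + \frac{1}{-11 + \sqrt{2} \sqrt{O}}$ ($H{\left(O \right)} = 4 + \frac{1}{-11 + \sqrt{O + O}} = 4 + \frac{1}{-11 + \sqrt{2 O}} = 4 + \frac{1}{-11 + \sqrt{2} \sqrt{O}}$)
$\left(r + H{\left(S{\left(3 \right)} \right)}\right)^{2} = \left(68 + \frac{-43 + 4 \sqrt{2} \sqrt{\left(-15\right) 3}}{-11 + \sqrt{2} \sqrt{\left(-15\right) 3}}\right)^{2} = \left(68 + \frac{-43 + 4 \sqrt{2} \sqrt{-45}}{-11 + \sqrt{2} \sqrt{-45}}\right)^{2} = \left(68 + \frac{-43 + 4 \sqrt{2} \cdot 3 i \sqrt{5}}{-11 + \sqrt{2} \cdot 3 i \sqrt{5}}\right)^{2} = \left(68 + \frac{-43 + 12 i \sqrt{10}}{-11 + 3 i \sqrt{10}}\right)^{2}$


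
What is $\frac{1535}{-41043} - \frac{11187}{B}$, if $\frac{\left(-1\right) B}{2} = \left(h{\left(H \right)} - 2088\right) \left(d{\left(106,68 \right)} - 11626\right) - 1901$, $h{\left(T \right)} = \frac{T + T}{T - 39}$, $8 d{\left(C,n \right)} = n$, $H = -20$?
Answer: $- \frac{4364871302651}{117432740615286} \approx -0.037169$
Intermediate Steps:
$d{\left(C,n \right)} = \frac{n}{8}$
$h{\left(T \right)} = \frac{2 T}{-39 + T}$
$B = - \frac{2861212402}{59}$ ($B = - 2 \left(\left(2 \left(-20\right) \frac{1}{-39 - 20} - 2088\right) \left(\frac{1}{8} \cdot 68 - 11626\right) - 1901\right) = - 2 \left(\left(2 \left(-20\right) \frac{1}{-59} - 2088\right) \left(\frac{17}{2} - 11626\right) - 1901\right) = - 2 \left(\left(2 \left(-20\right) \left(- \frac{1}{59}\right) - 2088\right) \left(- \frac{23235}{2}\right) - 1901\right) = - 2 \left(\left(\frac{40}{59} - 2088\right) \left(- \frac{23235}{2}\right) - 1901\right) = - 2 \left(\left(- \frac{123152}{59}\right) \left(- \frac{23235}{2}\right) - 1901\right) = - 2 \left(\frac{1430718360}{59} - 1901\right) = \left(-2\right) \frac{1430606201}{59} = - \frac{2861212402}{59} \approx -4.8495 \cdot 10^{7}$)
$\frac{1535}{-41043} - \frac{11187}{B} = \frac{1535}{-41043} - \frac{11187}{- \frac{2861212402}{59}} = 1535 \left(- \frac{1}{41043}\right) - - \frac{660033}{2861212402} = - \frac{1535}{41043} + \frac{660033}{2861212402} = - \frac{4364871302651}{117432740615286}$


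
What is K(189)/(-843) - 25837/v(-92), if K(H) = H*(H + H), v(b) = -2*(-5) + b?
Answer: 5307449/23042 ≈ 230.34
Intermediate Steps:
v(b) = 10 + b
K(H) = 2*H² (K(H) = H*(2*H) = 2*H²)
K(189)/(-843) - 25837/v(-92) = (2*189²)/(-843) - 25837/(10 - 92) = (2*35721)*(-1/843) - 25837/(-82) = 71442*(-1/843) - 25837*(-1/82) = -23814/281 + 25837/82 = 5307449/23042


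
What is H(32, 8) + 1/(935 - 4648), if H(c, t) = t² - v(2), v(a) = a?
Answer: 230205/3713 ≈ 62.000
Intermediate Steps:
H(c, t) = -2 + t² (H(c, t) = t² - 1*2 = t² - 2 = -2 + t²)
H(32, 8) + 1/(935 - 4648) = (-2 + 8²) + 1/(935 - 4648) = (-2 + 64) + 1/(-3713) = 62 - 1/3713 = 230205/3713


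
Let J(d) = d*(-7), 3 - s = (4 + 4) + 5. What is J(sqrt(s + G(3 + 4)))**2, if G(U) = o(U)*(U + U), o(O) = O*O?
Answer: 33124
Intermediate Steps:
o(O) = O**2
G(U) = 2*U**3 (G(U) = U**2*(U + U) = U**2*(2*U) = 2*U**3)
s = -10 (s = 3 - ((4 + 4) + 5) = 3 - (8 + 5) = 3 - 1*13 = 3 - 13 = -10)
J(d) = -7*d
J(sqrt(s + G(3 + 4)))**2 = (-7*sqrt(-10 + 2*(3 + 4)**3))**2 = (-7*sqrt(-10 + 2*7**3))**2 = (-7*sqrt(-10 + 2*343))**2 = (-7*sqrt(-10 + 686))**2 = (-7*sqrt(676))**2 = (-7*26)**2 = (-182)**2 = 33124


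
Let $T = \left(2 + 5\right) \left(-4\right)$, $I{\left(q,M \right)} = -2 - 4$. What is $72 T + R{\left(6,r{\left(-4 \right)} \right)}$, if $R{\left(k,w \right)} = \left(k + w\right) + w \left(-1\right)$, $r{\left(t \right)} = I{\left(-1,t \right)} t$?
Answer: $-2010$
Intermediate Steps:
$I{\left(q,M \right)} = -6$ ($I{\left(q,M \right)} = -2 - 4 = -6$)
$r{\left(t \right)} = - 6 t$
$R{\left(k,w \right)} = k$ ($R{\left(k,w \right)} = \left(k + w\right) - w = k$)
$T = -28$ ($T = 7 \left(-4\right) = -28$)
$72 T + R{\left(6,r{\left(-4 \right)} \right)} = 72 \left(-28\right) + 6 = -2016 + 6 = -2010$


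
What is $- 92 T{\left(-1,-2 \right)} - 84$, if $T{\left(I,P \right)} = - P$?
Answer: $-268$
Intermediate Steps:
$- 92 T{\left(-1,-2 \right)} - 84 = - 92 \left(\left(-1\right) \left(-2\right)\right) - 84 = \left(-92\right) 2 - 84 = -184 - 84 = -268$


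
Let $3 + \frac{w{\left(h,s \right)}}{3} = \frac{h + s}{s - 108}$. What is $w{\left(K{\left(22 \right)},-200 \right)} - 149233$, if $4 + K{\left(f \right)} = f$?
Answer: $- \frac{3283285}{22} \approx -1.4924 \cdot 10^{5}$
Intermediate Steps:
$K{\left(f \right)} = -4 + f$
$w{\left(h,s \right)} = -9 + \frac{3 \left(h + s\right)}{-108 + s}$ ($w{\left(h,s \right)} = -9 + 3 \frac{h + s}{s - 108} = -9 + 3 \frac{h + s}{-108 + s} = -9 + \frac{3 \left(h + s\right)}{-108 + s}$)
$w{\left(K{\left(22 \right)},-200 \right)} - 149233 = \frac{3 \left(324 + \left(-4 + 22\right) - -400\right)}{-108 - 200} - 149233 = \frac{3 \left(324 + 18 + 400\right)}{-308} - 149233 = 3 \left(- \frac{1}{308}\right) 742 - 149233 = - \frac{159}{22} - 149233 = - \frac{3283285}{22}$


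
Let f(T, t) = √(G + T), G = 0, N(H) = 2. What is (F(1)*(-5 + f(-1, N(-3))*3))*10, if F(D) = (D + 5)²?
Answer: -1800 + 1080*I ≈ -1800.0 + 1080.0*I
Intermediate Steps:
F(D) = (5 + D)²
f(T, t) = √T (f(T, t) = √(0 + T) = √T)
(F(1)*(-5 + f(-1, N(-3))*3))*10 = ((5 + 1)²*(-5 + √(-1)*3))*10 = (6²*(-5 + I*3))*10 = (36*(-5 + 3*I))*10 = (-180 + 108*I)*10 = -1800 + 1080*I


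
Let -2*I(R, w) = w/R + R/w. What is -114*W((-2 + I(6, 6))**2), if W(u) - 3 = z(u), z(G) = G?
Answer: -1368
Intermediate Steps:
I(R, w) = -R/(2*w) - w/(2*R) (I(R, w) = -(w/R + R/w)/2 = -(R/w + w/R)/2 = -R/(2*w) - w/(2*R))
W(u) = 3 + u
-114*W((-2 + I(6, 6))**2) = -114*(3 + (-2 + (-1/2*6/6 - 1/2*6/6))**2) = -114*(3 + (-2 + (-1/2*6*1/6 - 1/2*6*1/6))**2) = -114*(3 + (-2 + (-1/2 - 1/2))**2) = -114*(3 + (-2 - 1)**2) = -114*(3 + (-3)**2) = -114*(3 + 9) = -114*12 = -1368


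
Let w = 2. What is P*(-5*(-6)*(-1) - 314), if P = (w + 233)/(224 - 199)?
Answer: -16168/5 ≈ -3233.6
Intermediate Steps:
P = 47/5 (P = (2 + 233)/(224 - 199) = 235/25 = 235*(1/25) = 47/5 ≈ 9.4000)
P*(-5*(-6)*(-1) - 314) = 47*(-5*(-6)*(-1) - 314)/5 = 47*(30*(-1) - 314)/5 = 47*(-30 - 314)/5 = (47/5)*(-344) = -16168/5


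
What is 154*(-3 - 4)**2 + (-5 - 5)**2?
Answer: 7646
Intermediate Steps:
154*(-3 - 4)**2 + (-5 - 5)**2 = 154*(-7)**2 + (-10)**2 = 154*49 + 100 = 7546 + 100 = 7646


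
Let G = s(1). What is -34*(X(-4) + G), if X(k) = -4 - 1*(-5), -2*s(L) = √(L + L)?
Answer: -34 + 17*√2 ≈ -9.9584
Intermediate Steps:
s(L) = -√2*√L/2 (s(L) = -√(L + L)/2 = -√2*√L/2)
X(k) = 1 (X(k) = -4 + 5 = 1)
G = -√2/2 (G = -√2*√1/2 = -½*√2*1 = -√2/2 ≈ -0.70711)
-34*(X(-4) + G) = -34*(1 - √2/2) = -34 + 17*√2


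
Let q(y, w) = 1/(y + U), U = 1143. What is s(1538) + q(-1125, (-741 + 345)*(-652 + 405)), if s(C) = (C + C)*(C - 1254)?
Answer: 15724513/18 ≈ 8.7358e+5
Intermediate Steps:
s(C) = 2*C*(-1254 + C) (s(C) = (2*C)*(-1254 + C) = 2*C*(-1254 + C))
q(y, w) = 1/(1143 + y) (q(y, w) = 1/(y + 1143) = 1/(1143 + y))
s(1538) + q(-1125, (-741 + 345)*(-652 + 405)) = 2*1538*(-1254 + 1538) + 1/(1143 - 1125) = 2*1538*284 + 1/18 = 873584 + 1/18 = 15724513/18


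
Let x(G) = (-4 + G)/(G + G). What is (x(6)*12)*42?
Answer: 84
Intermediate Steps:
x(G) = (-4 + G)/(2*G) (x(G) = (-4 + G)/((2*G)) = (-4 + G)*(1/(2*G)) = (-4 + G)/(2*G))
(x(6)*12)*42 = (((1/2)*(-4 + 6)/6)*12)*42 = (((1/2)*(1/6)*2)*12)*42 = ((1/6)*12)*42 = 2*42 = 84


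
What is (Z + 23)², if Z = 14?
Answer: 1369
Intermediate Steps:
(Z + 23)² = (14 + 23)² = 37² = 1369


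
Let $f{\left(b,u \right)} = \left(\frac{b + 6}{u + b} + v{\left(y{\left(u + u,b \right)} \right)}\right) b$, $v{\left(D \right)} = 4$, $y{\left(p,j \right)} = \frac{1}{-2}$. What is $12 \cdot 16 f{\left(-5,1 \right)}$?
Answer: $-3600$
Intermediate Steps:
$y{\left(p,j \right)} = - \frac{1}{2}$
$f{\left(b,u \right)} = b \left(4 + \frac{6 + b}{b + u}\right)$ ($f{\left(b,u \right)} = \left(\frac{b + 6}{u + b} + 4\right) b = \left(\frac{6 + b}{b + u} + 4\right) b = \left(4 + \frac{6 + b}{b + u}\right) b = b \left(4 + \frac{6 + b}{b + u}\right)$)
$12 \cdot 16 f{\left(-5,1 \right)} = 12 \cdot 16 \left(- \frac{5 \left(6 + 4 \cdot 1 + 5 \left(-5\right)\right)}{-5 + 1}\right) = 192 \left(- \frac{5 \left(6 + 4 - 25\right)}{-4}\right) = 192 \left(\left(-5\right) \left(- \frac{1}{4}\right) \left(-15\right)\right) = 192 \left(- \frac{75}{4}\right) = -3600$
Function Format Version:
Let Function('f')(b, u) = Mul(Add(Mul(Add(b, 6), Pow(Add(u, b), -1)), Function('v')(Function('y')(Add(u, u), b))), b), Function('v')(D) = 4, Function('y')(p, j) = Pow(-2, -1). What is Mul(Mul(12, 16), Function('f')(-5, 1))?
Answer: -3600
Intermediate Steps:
Function('y')(p, j) = Rational(-1, 2)
Function('f')(b, u) = Mul(b, Add(4, Mul(Pow(Add(b, u), -1), Add(6, b)))) (Function('f')(b, u) = Mul(Add(Mul(Add(b, 6), Pow(Add(u, b), -1)), 4), b) = Mul(Add(Mul(Add(6, b), Pow(Add(b, u), -1)), 4), b) = Mul(Add(Mul(Pow(Add(b, u), -1), Add(6, b)), 4), b) = Mul(Add(4, Mul(Pow(Add(b, u), -1), Add(6, b))), b) = Mul(b, Add(4, Mul(Pow(Add(b, u), -1), Add(6, b)))))
Mul(Mul(12, 16), Function('f')(-5, 1)) = Mul(Mul(12, 16), Mul(-5, Pow(Add(-5, 1), -1), Add(6, Mul(4, 1), Mul(5, -5)))) = Mul(192, Mul(-5, Pow(-4, -1), Add(6, 4, -25))) = Mul(192, Mul(-5, Rational(-1, 4), -15)) = Mul(192, Rational(-75, 4)) = -3600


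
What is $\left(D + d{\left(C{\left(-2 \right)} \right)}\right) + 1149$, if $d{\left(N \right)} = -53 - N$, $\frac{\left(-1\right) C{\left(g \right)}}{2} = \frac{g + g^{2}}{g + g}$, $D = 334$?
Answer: $1429$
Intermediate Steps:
$C{\left(g \right)} = - \frac{g + g^{2}}{g}$ ($C{\left(g \right)} = - 2 \frac{g + g^{2}}{g + g} = - 2 \frac{g + g^{2}}{2 g} = - \frac{g + g^{2}}{g}$)
$\left(D + d{\left(C{\left(-2 \right)} \right)}\right) + 1149 = \left(334 - \left(52 + 2\right)\right) + 1149 = \left(334 - 54\right) + 1149 = 280 + 1149 = 1429$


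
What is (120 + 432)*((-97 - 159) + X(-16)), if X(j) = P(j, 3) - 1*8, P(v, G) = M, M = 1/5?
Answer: -728088/5 ≈ -1.4562e+5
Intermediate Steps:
M = ⅕ ≈ 0.20000
P(v, G) = ⅕
X(j) = -39/5 (X(j) = ⅕ - 1*8 = ⅕ - 8 = -39/5)
(120 + 432)*((-97 - 159) + X(-16)) = (120 + 432)*((-97 - 159) - 39/5) = 552*(-256 - 39/5) = 552*(-1319/5) = -728088/5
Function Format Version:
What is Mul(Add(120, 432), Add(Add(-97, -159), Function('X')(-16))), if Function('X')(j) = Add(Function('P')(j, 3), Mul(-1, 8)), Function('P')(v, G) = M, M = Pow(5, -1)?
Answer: Rational(-728088, 5) ≈ -1.4562e+5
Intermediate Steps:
M = Rational(1, 5) ≈ 0.20000
Function('P')(v, G) = Rational(1, 5)
Function('X')(j) = Rational(-39, 5) (Function('X')(j) = Add(Rational(1, 5), Mul(-1, 8)) = Add(Rational(1, 5), -8) = Rational(-39, 5))
Mul(Add(120, 432), Add(Add(-97, -159), Function('X')(-16))) = Mul(Add(120, 432), Add(Add(-97, -159), Rational(-39, 5))) = Mul(552, Add(-256, Rational(-39, 5))) = Mul(552, Rational(-1319, 5)) = Rational(-728088, 5)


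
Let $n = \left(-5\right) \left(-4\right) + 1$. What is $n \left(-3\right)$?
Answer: $-63$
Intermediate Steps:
$n = 21$ ($n = 20 + 1 = 21$)
$n \left(-3\right) = 21 \left(-3\right) = -63$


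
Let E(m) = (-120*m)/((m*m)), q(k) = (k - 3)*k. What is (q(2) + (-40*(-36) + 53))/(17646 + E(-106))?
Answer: 3763/44538 ≈ 0.084490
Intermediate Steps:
q(k) = k*(-3 + k) (q(k) = (-3 + k)*k = k*(-3 + k))
E(m) = -120/m (E(m) = (-120*m)/(m²) = (-120*m)/m² = -120/m)
(q(2) + (-40*(-36) + 53))/(17646 + E(-106)) = (2*(-3 + 2) + (-40*(-36) + 53))/(17646 - 120/(-106)) = (2*(-1) + (1440 + 53))/(17646 - 120*(-1/106)) = (-2 + 1493)/(17646 + 60/53) = 1491/(935298/53) = 1491*(53/935298) = 3763/44538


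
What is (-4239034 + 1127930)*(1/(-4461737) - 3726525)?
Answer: 51727624572929074304/4461737 ≈ 1.1594e+13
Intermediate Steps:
(-4239034 + 1127930)*(1/(-4461737) - 3726525) = -3111104*(-1/4461737 - 3726525) = -3111104*(-16626774473926/4461737) = 51727624572929074304/4461737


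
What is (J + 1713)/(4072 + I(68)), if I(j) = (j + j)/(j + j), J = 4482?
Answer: 6195/4073 ≈ 1.5210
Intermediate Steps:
I(j) = 1 (I(j) = (2*j)/((2*j)) = (2*j)*(1/(2*j)) = 1)
(J + 1713)/(4072 + I(68)) = (4482 + 1713)/(4072 + 1) = 6195/4073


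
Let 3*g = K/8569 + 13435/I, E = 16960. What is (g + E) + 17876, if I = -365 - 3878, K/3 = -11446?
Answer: 3799468946987/109074801 ≈ 34834.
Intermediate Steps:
K = -34338 (K = 3*(-11446) = -34338)
I = -4243
g = -260820649/109074801 (g = (-34338/8569 + 13435/(-4243))/3 = (-34338*1/8569 + 13435*(-1/4243))/3 = (-34338/8569 - 13435/4243)/3 = (1/3)*(-260820649/36358267) = -260820649/109074801 ≈ -2.3912)
(g + E) + 17876 = (-260820649/109074801 + 16960) + 17876 = 1849647804311/109074801 + 17876 = 3799468946987/109074801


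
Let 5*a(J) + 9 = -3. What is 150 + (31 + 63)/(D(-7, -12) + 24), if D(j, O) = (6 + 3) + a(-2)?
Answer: 23420/153 ≈ 153.07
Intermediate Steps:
a(J) = -12/5 (a(J) = -9/5 + (1/5)*(-3) = -9/5 - 3/5 = -12/5)
D(j, O) = 33/5 (D(j, O) = (6 + 3) - 12/5 = 9 - 12/5 = 33/5)
150 + (31 + 63)/(D(-7, -12) + 24) = 150 + (31 + 63)/(33/5 + 24) = 150 + 94/(153/5) = 150 + (5/153)*94 = 150 + 470/153 = 23420/153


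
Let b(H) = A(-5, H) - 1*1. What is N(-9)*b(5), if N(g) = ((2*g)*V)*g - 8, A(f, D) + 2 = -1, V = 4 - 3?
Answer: -616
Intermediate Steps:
V = 1
A(f, D) = -3 (A(f, D) = -2 - 1 = -3)
b(H) = -4 (b(H) = -3 - 1*1 = -3 - 1 = -4)
N(g) = -8 + 2*g² (N(g) = ((2*g)*1)*g - 8 = (2*g)*g - 8 = 2*g² - 8 = -8 + 2*g²)
N(-9)*b(5) = (-8 + 2*(-9)²)*(-4) = (-8 + 2*81)*(-4) = (-8 + 162)*(-4) = 154*(-4) = -616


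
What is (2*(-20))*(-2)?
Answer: 80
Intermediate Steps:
(2*(-20))*(-2) = -40*(-2) = 80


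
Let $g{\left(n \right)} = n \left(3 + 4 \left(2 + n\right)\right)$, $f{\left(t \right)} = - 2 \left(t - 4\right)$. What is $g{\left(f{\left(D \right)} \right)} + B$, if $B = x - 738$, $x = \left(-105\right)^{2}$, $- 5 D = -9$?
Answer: $\frac{260321}{25} \approx 10413.0$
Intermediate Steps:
$D = \frac{9}{5}$ ($D = \left(- \frac{1}{5}\right) \left(-9\right) = \frac{9}{5} \approx 1.8$)
$x = 11025$
$f{\left(t \right)} = 8 - 2 t$ ($f{\left(t \right)} = - 2 \left(-4 + t\right) = 8 - 2 t$)
$B = 10287$ ($B = 11025 - 738 = 10287$)
$g{\left(n \right)} = n \left(11 + 4 n\right)$ ($g{\left(n \right)} = n \left(3 + \left(8 + 4 n\right)\right) = n \left(11 + 4 n\right)$)
$g{\left(f{\left(D \right)} \right)} + B = \left(8 - \frac{18}{5}\right) \left(11 + 4 \left(8 - \frac{18}{5}\right)\right) + 10287 = \frac{22 \left(11 + 4 \cdot \frac{22}{5}\right)}{5} + 10287 = \frac{22 \left(11 + \frac{88}{5}\right)}{5} + 10287 = \frac{22}{5} \cdot \frac{143}{5} + 10287 = \frac{3146}{25} + 10287 = \frac{260321}{25}$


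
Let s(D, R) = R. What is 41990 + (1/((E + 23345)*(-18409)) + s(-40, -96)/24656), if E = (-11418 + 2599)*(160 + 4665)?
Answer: 50659045185072572021/1206455105560770 ≈ 41990.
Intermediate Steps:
E = -42551675 (E = -8819*4825 = -42551675)
41990 + (1/((E + 23345)*(-18409)) + s(-40, -96)/24656) = 41990 + (1/((-42551675 + 23345)*(-18409)) - 96/24656) = 41990 + (-1/18409/(-42528330) - 96*1/24656) = 41990 + (-1/42528330*(-1/18409) - 6/1541) = 41990 + (1/782904026970 - 6/1541) = 41990 - 4697424160279/1206455105560770 = 50659045185072572021/1206455105560770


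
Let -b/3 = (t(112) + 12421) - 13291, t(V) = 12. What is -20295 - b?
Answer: -22869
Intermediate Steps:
b = 2574 (b = -3*((12 + 12421) - 13291) = -3*(12433 - 13291) = -3*(-858) = 2574)
-20295 - b = -20295 - 1*2574 = -20295 - 2574 = -22869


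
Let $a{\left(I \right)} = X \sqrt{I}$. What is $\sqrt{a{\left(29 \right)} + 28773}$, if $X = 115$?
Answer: $\sqrt{28773 + 115 \sqrt{29}} \approx 171.44$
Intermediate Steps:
$a{\left(I \right)} = 115 \sqrt{I}$
$\sqrt{a{\left(29 \right)} + 28773} = \sqrt{115 \sqrt{29} + 28773} = \sqrt{28773 + 115 \sqrt{29}}$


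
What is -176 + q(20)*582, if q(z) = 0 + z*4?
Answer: 46384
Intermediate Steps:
q(z) = 4*z (q(z) = 0 + 4*z = 4*z)
-176 + q(20)*582 = -176 + (4*20)*582 = -176 + 80*582 = -176 + 46560 = 46384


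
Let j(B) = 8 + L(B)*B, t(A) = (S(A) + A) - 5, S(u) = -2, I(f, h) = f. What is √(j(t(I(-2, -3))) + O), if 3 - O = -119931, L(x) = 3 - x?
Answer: √119834 ≈ 346.17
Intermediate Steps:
t(A) = -7 + A (t(A) = (-2 + A) - 5 = -7 + A)
O = 119934 (O = 3 - 1*(-119931) = 3 + 119931 = 119934)
j(B) = 8 + B*(3 - B) (j(B) = 8 + (3 - B)*B = 8 + B*(3 - B))
√(j(t(I(-2, -3))) + O) = √((8 - (-7 - 2)*(-3 + (-7 - 2))) + 119934) = √((8 - 1*(-9)*(-3 - 9)) + 119934) = √((8 - 1*(-9)*(-12)) + 119934) = √((8 - 108) + 119934) = √(-100 + 119934) = √119834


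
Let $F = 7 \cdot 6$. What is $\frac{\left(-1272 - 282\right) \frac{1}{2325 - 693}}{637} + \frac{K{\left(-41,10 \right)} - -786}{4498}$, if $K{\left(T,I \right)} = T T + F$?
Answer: $\frac{2382167}{4282096} \approx 0.55631$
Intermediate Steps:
$F = 42$
$K{\left(T,I \right)} = 42 + T^{2}$ ($K{\left(T,I \right)} = T T + 42 = T^{2} + 42 = 42 + T^{2}$)
$\frac{\left(-1272 - 282\right) \frac{1}{2325 - 693}}{637} + \frac{K{\left(-41,10 \right)} - -786}{4498} = \frac{\left(-1272 - 282\right) \frac{1}{2325 - 693}}{637} + \frac{\left(42 + \left(-41\right)^{2}\right) - -786}{4498} = - \frac{1554}{1632} \cdot \frac{1}{637} + \left(\left(42 + 1681\right) + 786\right) \frac{1}{4498} = \left(-1554\right) \frac{1}{1632} \cdot \frac{1}{637} + \left(1723 + 786\right) \frac{1}{4498} = \left(- \frac{259}{272}\right) \frac{1}{637} + 2509 \cdot \frac{1}{4498} = - \frac{37}{24752} + \frac{193}{346} = \frac{2382167}{4282096}$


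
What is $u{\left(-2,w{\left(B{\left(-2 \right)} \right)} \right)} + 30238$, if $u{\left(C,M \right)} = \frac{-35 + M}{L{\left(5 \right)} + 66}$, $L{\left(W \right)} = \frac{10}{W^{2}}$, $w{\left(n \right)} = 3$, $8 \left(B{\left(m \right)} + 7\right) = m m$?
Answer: $\frac{2509714}{83} \approx 30238.0$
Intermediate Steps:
$B{\left(m \right)} = -7 + \frac{m^{2}}{8}$ ($B{\left(m \right)} = -7 + \frac{m m}{8} = -7 + \frac{m^{2}}{8}$)
$L{\left(W \right)} = \frac{10}{W^{2}}$
$u{\left(C,M \right)} = - \frac{175}{332} + \frac{5 M}{332}$ ($u{\left(C,M \right)} = \frac{-35 + M}{\frac{10}{25} + 66} = \frac{-35 + M}{10 \cdot \frac{1}{25} + 66} = \frac{-35 + M}{\frac{2}{5} + 66} = \frac{-35 + M}{\frac{332}{5}} = \left(-35 + M\right) \frac{5}{332} = - \frac{175}{332} + \frac{5 M}{332}$)
$u{\left(-2,w{\left(B{\left(-2 \right)} \right)} \right)} + 30238 = \left(- \frac{175}{332} + \frac{5}{332} \cdot 3\right) + 30238 = \left(- \frac{175}{332} + \frac{15}{332}\right) + 30238 = - \frac{40}{83} + 30238 = \frac{2509714}{83}$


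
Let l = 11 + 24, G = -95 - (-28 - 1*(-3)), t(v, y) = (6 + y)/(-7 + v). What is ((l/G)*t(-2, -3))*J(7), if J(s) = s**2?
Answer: 49/6 ≈ 8.1667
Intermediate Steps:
t(v, y) = (6 + y)/(-7 + v)
G = -70 (G = -95 - (-28 + 3) = -95 - 1*(-25) = -95 + 25 = -70)
l = 35
((l/G)*t(-2, -3))*J(7) = ((35/(-70))*((6 - 3)/(-7 - 2)))*7**2 = ((35*(-1/70))*(3/(-9)))*49 = -(-1)*3/18*49 = -1/2*(-1/3)*49 = (1/6)*49 = 49/6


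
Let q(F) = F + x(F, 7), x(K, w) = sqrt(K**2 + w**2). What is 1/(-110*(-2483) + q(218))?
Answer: 273348/74719081531 - sqrt(47573)/74719081531 ≈ 3.6554e-6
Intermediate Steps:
q(F) = F + sqrt(49 + F**2) (q(F) = F + sqrt(F**2 + 7**2) = F + sqrt(F**2 + 49) = F + sqrt(49 + F**2))
1/(-110*(-2483) + q(218)) = 1/(-110*(-2483) + (218 + sqrt(49 + 218**2))) = 1/(273130 + (218 + sqrt(49 + 47524))) = 1/(273130 + (218 + sqrt(47573))) = 1/(273348 + sqrt(47573))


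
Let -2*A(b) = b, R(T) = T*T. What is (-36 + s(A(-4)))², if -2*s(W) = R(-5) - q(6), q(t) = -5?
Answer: 2601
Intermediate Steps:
R(T) = T²
A(b) = -b/2
s(W) = -15 (s(W) = -((-5)² - 1*(-5))/2 = -(25 + 5)/2 = -½*30 = -15)
(-36 + s(A(-4)))² = (-36 - 15)² = (-51)² = 2601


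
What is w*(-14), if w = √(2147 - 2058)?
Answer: -14*√89 ≈ -132.08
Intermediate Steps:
w = √89 ≈ 9.4340
w*(-14) = √89*(-14) = -14*√89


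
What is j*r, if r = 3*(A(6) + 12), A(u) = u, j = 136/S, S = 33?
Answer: 2448/11 ≈ 222.55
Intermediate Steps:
j = 136/33 ≈ 4.1212
r = 54 (r = 3*(6 + 12) = 3*18 = 54)
j*r = (136/33)*54 = 2448/11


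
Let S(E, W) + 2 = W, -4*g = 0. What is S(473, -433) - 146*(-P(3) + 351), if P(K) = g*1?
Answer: -51681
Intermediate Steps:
g = 0 (g = -¼*0 = 0)
S(E, W) = -2 + W
P(K) = 0 (P(K) = 0*1 = 0)
S(473, -433) - 146*(-P(3) + 351) = (-2 - 433) - 146*(-1*0 + 351) = -435 - 146*(0 + 351) = -435 - 146*351 = -435 - 1*51246 = -435 - 51246 = -51681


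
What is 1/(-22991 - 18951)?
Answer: -1/41942 ≈ -2.3842e-5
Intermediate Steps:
1/(-22991 - 18951) = 1/(-41942) = -1/41942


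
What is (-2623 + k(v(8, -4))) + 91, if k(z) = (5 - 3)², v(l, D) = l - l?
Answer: -2528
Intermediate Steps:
v(l, D) = 0
k(z) = 4 (k(z) = 2² = 4)
(-2623 + k(v(8, -4))) + 91 = (-2623 + 4) + 91 = -2619 + 91 = -2528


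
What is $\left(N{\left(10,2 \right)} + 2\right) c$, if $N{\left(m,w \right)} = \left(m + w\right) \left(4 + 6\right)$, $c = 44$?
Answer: $5368$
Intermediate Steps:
$N{\left(m,w \right)} = 10 m + 10 w$ ($N{\left(m,w \right)} = \left(m + w\right) 10 = 10 m + 10 w$)
$\left(N{\left(10,2 \right)} + 2\right) c = \left(\left(10 \cdot 10 + 10 \cdot 2\right) + 2\right) 44 = \left(\left(100 + 20\right) + 2\right) 44 = \left(120 + 2\right) 44 = 122 \cdot 44 = 5368$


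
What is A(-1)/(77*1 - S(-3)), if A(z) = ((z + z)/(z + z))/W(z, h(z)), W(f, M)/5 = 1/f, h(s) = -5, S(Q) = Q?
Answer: -1/400 ≈ -0.0025000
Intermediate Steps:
W(f, M) = 5/f
A(z) = z/5 (A(z) = ((z + z)/(z + z))/((5/z)) = ((2*z)/((2*z)))*(z/5) = ((2*z)*(1/(2*z)))*(z/5) = 1*(z/5) = z/5)
A(-1)/(77*1 - S(-3)) = ((⅕)*(-1))/(77*1 - 1*(-3)) = -1/(5*(77 + 3)) = -⅕/80 = -⅕*1/80 = -1/400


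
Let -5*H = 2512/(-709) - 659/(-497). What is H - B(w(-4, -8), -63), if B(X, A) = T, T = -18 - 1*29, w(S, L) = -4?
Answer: 83588888/1761865 ≈ 47.443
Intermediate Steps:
T = -47 (T = -18 - 29 = -47)
B(X, A) = -47
H = 781233/1761865 (H = -(2512/(-709) - 659/(-497))/5 = -(2512*(-1/709) - 659*(-1/497))/5 = -(-2512/709 + 659/497)/5 = -⅕*(-781233/352373) = 781233/1761865 ≈ 0.44341)
H - B(w(-4, -8), -63) = 781233/1761865 - 1*(-47) = 781233/1761865 + 47 = 83588888/1761865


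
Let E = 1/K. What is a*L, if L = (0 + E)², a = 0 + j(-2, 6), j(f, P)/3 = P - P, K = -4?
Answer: 0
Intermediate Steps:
E = -¼ (E = 1/(-4) = -¼ ≈ -0.25000)
j(f, P) = 0 (j(f, P) = 3*(P - P) = 3*0 = 0)
a = 0 (a = 0 + 0 = 0)
L = 1/16 (L = (0 - ¼)² = (-¼)² = 1/16 ≈ 0.062500)
a*L = 0*(1/16) = 0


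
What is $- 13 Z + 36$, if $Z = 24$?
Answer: $-276$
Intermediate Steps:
$- 13 Z + 36 = \left(-13\right) 24 + 36 = -312 + 36 = -276$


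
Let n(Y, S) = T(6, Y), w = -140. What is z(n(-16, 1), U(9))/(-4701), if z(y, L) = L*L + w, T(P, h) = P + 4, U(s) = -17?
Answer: -149/4701 ≈ -0.031695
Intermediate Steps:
T(P, h) = 4 + P
n(Y, S) = 10 (n(Y, S) = 4 + 6 = 10)
z(y, L) = -140 + L² (z(y, L) = L*L - 140 = L² - 140 = -140 + L²)
z(n(-16, 1), U(9))/(-4701) = (-140 + (-17)²)/(-4701) = (-140 + 289)*(-1/4701) = 149*(-1/4701) = -149/4701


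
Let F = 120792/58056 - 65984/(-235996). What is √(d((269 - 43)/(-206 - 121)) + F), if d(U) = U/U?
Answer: 14*√207732116057/3480941 ≈ 1.8331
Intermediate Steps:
d(U) = 1
F = 8215751/3480941 (F = 120792*(1/58056) - 65984*(-1/235996) = 5033/2419 + 16496/58999 = 8215751/3480941 ≈ 2.3602)
√(d((269 - 43)/(-206 - 121)) + F) = √(1 + 8215751/3480941) = √(11696692/3480941) = 14*√207732116057/3480941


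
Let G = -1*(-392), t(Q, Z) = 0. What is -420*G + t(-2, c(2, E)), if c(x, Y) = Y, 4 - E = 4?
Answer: -164640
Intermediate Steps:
E = 0 (E = 4 - 1*4 = 4 - 4 = 0)
G = 392
-420*G + t(-2, c(2, E)) = -420*392 + 0 = -164640 + 0 = -164640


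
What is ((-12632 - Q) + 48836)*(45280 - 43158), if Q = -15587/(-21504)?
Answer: 826004657969/10752 ≈ 7.6823e+7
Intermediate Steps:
Q = 15587/21504 (Q = -15587*(-1/21504) = 15587/21504 ≈ 0.72484)
((-12632 - Q) + 48836)*(45280 - 43158) = ((-12632 - 1*15587/21504) + 48836)*(45280 - 43158) = ((-12632 - 15587/21504) + 48836)*2122 = (-271654115/21504 + 48836)*2122 = (778515229/21504)*2122 = 826004657969/10752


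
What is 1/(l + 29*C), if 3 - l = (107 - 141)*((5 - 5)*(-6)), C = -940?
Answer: -1/27257 ≈ -3.6688e-5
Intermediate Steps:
l = 3 (l = 3 - (107 - 141)*(5 - 5)*(-6) = 3 - (-34)*0*(-6) = 3 - (-34)*0 = 3 - 1*0 = 3 + 0 = 3)
1/(l + 29*C) = 1/(3 + 29*(-940)) = 1/(3 - 27260) = 1/(-27257) = -1/27257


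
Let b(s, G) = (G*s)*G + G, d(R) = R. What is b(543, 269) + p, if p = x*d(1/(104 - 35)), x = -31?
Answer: 2711168117/69 ≈ 3.9292e+7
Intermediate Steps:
p = -31/69 (p = -31/(104 - 35) = -31/69 ≈ -0.44928)
b(s, G) = G + s*G**2 (b(s, G) = s*G**2 + G = G + s*G**2)
b(543, 269) + p = 269*(1 + 269*543) - 31/69 = 269*(1 + 146067) - 31/69 = 269*146068 - 31/69 = 39292292 - 31/69 = 2711168117/69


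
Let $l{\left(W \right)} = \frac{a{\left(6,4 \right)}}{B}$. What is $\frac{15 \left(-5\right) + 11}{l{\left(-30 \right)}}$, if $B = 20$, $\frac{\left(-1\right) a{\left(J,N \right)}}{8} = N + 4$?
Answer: $20$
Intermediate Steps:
$a{\left(J,N \right)} = -32 - 8 N$ ($a{\left(J,N \right)} = - 8 \left(N + 4\right) = - 8 \left(4 + N\right) = -32 - 8 N$)
$l{\left(W \right)} = - \frac{16}{5}$ ($l{\left(W \right)} = \frac{-32 - 32}{20} = \left(-32 - 32\right) \frac{1}{20} = \left(-64\right) \frac{1}{20} = - \frac{16}{5}$)
$\frac{15 \left(-5\right) + 11}{l{\left(-30 \right)}} = \frac{15 \left(-5\right) + 11}{- \frac{16}{5}} = \left(-75 + 11\right) \left(- \frac{5}{16}\right) = \left(-64\right) \left(- \frac{5}{16}\right) = 20$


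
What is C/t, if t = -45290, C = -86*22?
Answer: 946/22645 ≈ 0.041775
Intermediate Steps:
C = -1892
C/t = -1892/(-45290) = -1892*(-1/45290) = 946/22645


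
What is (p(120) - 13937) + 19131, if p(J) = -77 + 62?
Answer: 5179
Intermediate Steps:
p(J) = -15
(p(120) - 13937) + 19131 = (-15 - 13937) + 19131 = -13952 + 19131 = 5179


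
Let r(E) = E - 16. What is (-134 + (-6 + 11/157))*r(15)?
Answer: 21969/157 ≈ 139.93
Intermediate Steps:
r(E) = -16 + E
(-134 + (-6 + 11/157))*r(15) = (-134 + (-6 + 11/157))*(-16 + 15) = (-134 + (-6 + 11*(1/157)))*(-1) = (-134 + (-6 + 11/157))*(-1) = (-134 - 931/157)*(-1) = -21969/157*(-1) = 21969/157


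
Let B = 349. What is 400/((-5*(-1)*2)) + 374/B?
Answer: 14334/349 ≈ 41.072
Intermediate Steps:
400/((-5*(-1)*2)) + 374/B = 400/((-5*(-1)*2)) + 374/349 = 400/((5*2)) + 374*(1/349) = 400/10 + 374/349 = 400*(1/10) + 374/349 = 40 + 374/349 = 14334/349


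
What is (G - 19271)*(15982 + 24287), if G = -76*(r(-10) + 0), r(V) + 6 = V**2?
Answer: -1063705635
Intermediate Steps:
r(V) = -6 + V**2
G = -7144 (G = -76*((-6 + (-10)**2) + 0) = -76*((-6 + 100) + 0) = -76*(94 + 0) = -76*94 = -7144)
(G - 19271)*(15982 + 24287) = (-7144 - 19271)*(15982 + 24287) = -26415*40269 = -1063705635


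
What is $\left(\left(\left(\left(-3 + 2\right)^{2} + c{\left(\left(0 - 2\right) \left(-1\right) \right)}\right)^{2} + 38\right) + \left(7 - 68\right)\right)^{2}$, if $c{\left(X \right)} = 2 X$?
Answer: $4$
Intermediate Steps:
$\left(\left(\left(\left(-3 + 2\right)^{2} + c{\left(\left(0 - 2\right) \left(-1\right) \right)}\right)^{2} + 38\right) + \left(7 - 68\right)\right)^{2} = \left(\left(\left(\left(-3 + 2\right)^{2} + 2 \left(0 - 2\right) \left(-1\right)\right)^{2} + 38\right) + \left(7 - 68\right)\right)^{2} = \left(\left(\left(\left(-1\right)^{2} + 2 \left(\left(-2\right) \left(-1\right)\right)\right)^{2} + 38\right) + \left(7 - 68\right)\right)^{2} = \left(\left(\left(1 + 2 \cdot 2\right)^{2} + 38\right) - 61\right)^{2} = \left(\left(\left(1 + 4\right)^{2} + 38\right) - 61\right)^{2} = \left(\left(5^{2} + 38\right) - 61\right)^{2} = \left(\left(25 + 38\right) - 61\right)^{2} = \left(63 - 61\right)^{2} = 2^{2} = 4$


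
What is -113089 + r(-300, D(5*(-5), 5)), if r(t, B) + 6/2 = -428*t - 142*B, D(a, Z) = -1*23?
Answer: 18574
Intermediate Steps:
D(a, Z) = -23
r(t, B) = -3 - 428*t - 142*B (r(t, B) = -3 + (-428*t - 142*B) = -3 - 428*t - 142*B)
-113089 + r(-300, D(5*(-5), 5)) = -113089 + (-3 - 428*(-300) - 142*(-23)) = -113089 + (-3 + 128400 + 3266) = -113089 + 131663 = 18574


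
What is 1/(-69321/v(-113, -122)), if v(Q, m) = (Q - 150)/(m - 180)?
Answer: -263/20934942 ≈ -1.2563e-5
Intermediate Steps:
v(Q, m) = (-150 + Q)/(-180 + m)
1/(-69321/v(-113, -122)) = 1/(-69321*(-180 - 122)/(-150 - 113)) = 1/(-69321/(-263/(-302))) = 1/(-69321/((-1/302*(-263)))) = 1/(-69321/263/302) = 1/(-69321*302/263) = 1/(-20934942/263) = -263/20934942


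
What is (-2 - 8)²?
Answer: 100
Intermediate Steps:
(-2 - 8)² = (-10)² = 100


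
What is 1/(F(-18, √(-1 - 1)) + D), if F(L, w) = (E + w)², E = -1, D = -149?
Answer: I/(2*(√2 - 75*I)) ≈ -0.0066643 + 0.00012566*I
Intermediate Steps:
F(L, w) = (-1 + w)²
1/(F(-18, √(-1 - 1)) + D) = 1/((-1 + √(-1 - 1))² - 149) = 1/((-1 + √(-2))² - 149) = 1/((-1 + I*√2)² - 149) = 1/(-149 + (-1 + I*√2)²)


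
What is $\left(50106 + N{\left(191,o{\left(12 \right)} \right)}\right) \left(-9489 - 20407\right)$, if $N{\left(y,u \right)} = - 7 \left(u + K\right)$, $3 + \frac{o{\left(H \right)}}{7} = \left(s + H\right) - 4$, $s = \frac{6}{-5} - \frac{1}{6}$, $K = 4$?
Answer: $- \frac{22377141052}{15} \approx -1.4918 \cdot 10^{9}$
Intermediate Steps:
$s = - \frac{41}{30}$ ($s = 6 \left(- \frac{1}{5}\right) - \frac{1}{6} = - \frac{6}{5} - \frac{1}{6} = - \frac{41}{30} \approx -1.3667$)
$o{\left(H \right)} = - \frac{1757}{30} + 7 H$ ($o{\left(H \right)} = -21 + 7 \left(\left(- \frac{41}{30} + H\right) - 4\right) = -21 + 7 \left(- \frac{161}{30} + H\right) = -21 + \left(- \frac{1127}{30} + 7 H\right) = - \frac{1757}{30} + 7 H$)
$N{\left(y,u \right)} = -28 - 7 u$ ($N{\left(y,u \right)} = - 7 \left(u + 4\right) = - 7 \left(4 + u\right) = -28 - 7 u$)
$\left(50106 + N{\left(191,o{\left(12 \right)} \right)}\right) \left(-9489 - 20407\right) = \left(50106 - \left(28 + 7 \left(- \frac{1757}{30} + 7 \cdot 12\right)\right)\right) \left(-9489 - 20407\right) = \left(50106 - \left(28 + 7 \left(- \frac{1757}{30} + 84\right)\right)\right) \left(-29896\right) = \left(50106 - \frac{6181}{30}\right) \left(-29896\right) = \frac{1496999}{30} \left(-29896\right) = - \frac{22377141052}{15}$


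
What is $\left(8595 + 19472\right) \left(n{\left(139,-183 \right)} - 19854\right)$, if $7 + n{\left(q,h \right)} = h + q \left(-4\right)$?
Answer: $-578180200$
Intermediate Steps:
$n{\left(q,h \right)} = -7 + h - 4 q$ ($n{\left(q,h \right)} = -7 + \left(h + q \left(-4\right)\right) = -7 + \left(h - 4 q\right) = -7 + h - 4 q$)
$\left(8595 + 19472\right) \left(n{\left(139,-183 \right)} - 19854\right) = \left(8595 + 19472\right) \left(\left(-7 - 183 - 556\right) - 19854\right) = 28067 \left(\left(-7 - 183 - 556\right) - 19854\right) = 28067 \left(-746 - 19854\right) = 28067 \left(-20600\right) = -578180200$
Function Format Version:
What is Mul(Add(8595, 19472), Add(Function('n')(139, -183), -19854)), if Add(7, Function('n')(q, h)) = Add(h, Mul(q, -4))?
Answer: -578180200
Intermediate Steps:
Function('n')(q, h) = Add(-7, h, Mul(-4, q)) (Function('n')(q, h) = Add(-7, Add(h, Mul(q, -4))) = Add(-7, Add(h, Mul(-4, q))) = Add(-7, h, Mul(-4, q)))
Mul(Add(8595, 19472), Add(Function('n')(139, -183), -19854)) = Mul(Add(8595, 19472), Add(Add(-7, -183, Mul(-4, 139)), -19854)) = Mul(28067, Add(Add(-7, -183, -556), -19854)) = Mul(28067, Add(-746, -19854)) = Mul(28067, -20600) = -578180200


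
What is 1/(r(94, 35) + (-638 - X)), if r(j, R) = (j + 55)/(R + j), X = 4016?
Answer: -129/600217 ≈ -0.00021492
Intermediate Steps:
r(j, R) = (55 + j)/(R + j)
1/(r(94, 35) + (-638 - X)) = 1/((55 + 94)/(35 + 94) + (-638 - 1*4016)) = 1/(149/129 + (-638 - 4016)) = 1/((1/129)*149 - 4654) = 1/(149/129 - 4654) = 1/(-600217/129) = -129/600217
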